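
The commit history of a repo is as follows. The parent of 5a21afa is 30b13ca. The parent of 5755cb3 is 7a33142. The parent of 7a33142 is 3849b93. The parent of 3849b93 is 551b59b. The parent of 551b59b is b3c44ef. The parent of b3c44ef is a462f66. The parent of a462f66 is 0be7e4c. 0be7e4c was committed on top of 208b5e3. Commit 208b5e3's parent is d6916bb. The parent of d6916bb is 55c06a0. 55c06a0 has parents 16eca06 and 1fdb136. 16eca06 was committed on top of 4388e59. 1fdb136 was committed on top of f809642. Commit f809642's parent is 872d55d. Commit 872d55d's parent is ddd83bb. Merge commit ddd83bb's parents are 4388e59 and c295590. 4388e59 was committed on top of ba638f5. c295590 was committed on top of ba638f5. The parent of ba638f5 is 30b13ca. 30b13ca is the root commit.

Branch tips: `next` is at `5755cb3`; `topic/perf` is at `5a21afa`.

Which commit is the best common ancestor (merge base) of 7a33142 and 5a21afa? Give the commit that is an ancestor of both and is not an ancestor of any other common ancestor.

Ancestors of 7a33142: {0be7e4c, 16eca06, 1fdb136, 208b5e3, 30b13ca, 3849b93, 4388e59, 551b59b, 55c06a0, 7a33142, 872d55d, a462f66, b3c44ef, ba638f5, c295590, d6916bb, ddd83bb, f809642}.
Ancestors of 5a21afa: {30b13ca, 5a21afa}.
Common ancestors: {30b13ca}.
The only common ancestor is 30b13ca, so it is the merge base.

30b13ca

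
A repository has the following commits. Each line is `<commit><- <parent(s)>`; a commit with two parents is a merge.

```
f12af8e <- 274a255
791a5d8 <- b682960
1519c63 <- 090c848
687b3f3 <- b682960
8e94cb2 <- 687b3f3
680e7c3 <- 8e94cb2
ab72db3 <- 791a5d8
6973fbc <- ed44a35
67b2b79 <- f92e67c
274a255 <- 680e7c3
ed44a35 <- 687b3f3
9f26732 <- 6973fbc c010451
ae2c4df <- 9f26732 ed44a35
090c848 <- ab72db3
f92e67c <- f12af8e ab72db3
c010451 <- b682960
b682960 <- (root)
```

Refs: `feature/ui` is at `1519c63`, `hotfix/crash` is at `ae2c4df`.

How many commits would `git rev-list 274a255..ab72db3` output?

2

Reachable from ab72db3: {791a5d8, ab72db3, b682960}.
Reachable from 274a255: {274a255, 680e7c3, 687b3f3, 8e94cb2, b682960}.
In ab72db3's history but not 274a255's: {791a5d8, ab72db3} — 2 commits.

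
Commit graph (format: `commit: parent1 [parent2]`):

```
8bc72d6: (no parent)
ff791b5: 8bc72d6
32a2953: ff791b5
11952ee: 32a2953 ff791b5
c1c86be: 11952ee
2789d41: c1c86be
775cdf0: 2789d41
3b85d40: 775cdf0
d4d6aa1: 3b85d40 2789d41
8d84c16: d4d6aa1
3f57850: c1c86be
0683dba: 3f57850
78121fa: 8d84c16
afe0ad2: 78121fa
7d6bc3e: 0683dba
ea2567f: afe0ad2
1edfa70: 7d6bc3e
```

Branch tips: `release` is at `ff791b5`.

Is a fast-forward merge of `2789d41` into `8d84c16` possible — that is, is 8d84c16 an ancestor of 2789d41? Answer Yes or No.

A fast-forward from 8d84c16 to 2789d41 is possible iff 8d84c16 is an ancestor of 2789d41.
Ancestors of 2789d41: {11952ee, 2789d41, 32a2953, 8bc72d6, c1c86be, ff791b5}.
8d84c16 is not among them, so fast-forward is not possible.

No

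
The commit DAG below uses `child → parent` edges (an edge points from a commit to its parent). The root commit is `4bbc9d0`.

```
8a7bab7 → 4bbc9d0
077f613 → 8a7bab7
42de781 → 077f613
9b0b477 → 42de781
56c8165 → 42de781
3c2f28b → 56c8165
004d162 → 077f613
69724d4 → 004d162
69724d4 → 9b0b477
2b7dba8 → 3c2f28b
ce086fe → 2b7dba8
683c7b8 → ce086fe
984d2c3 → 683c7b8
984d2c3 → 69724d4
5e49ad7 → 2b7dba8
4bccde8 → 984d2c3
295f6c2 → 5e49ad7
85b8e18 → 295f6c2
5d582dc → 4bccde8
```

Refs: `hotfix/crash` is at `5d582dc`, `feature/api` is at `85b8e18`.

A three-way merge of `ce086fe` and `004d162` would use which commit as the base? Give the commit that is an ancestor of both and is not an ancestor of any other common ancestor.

Ancestors of ce086fe: {077f613, 2b7dba8, 3c2f28b, 42de781, 4bbc9d0, 56c8165, 8a7bab7, ce086fe}.
Ancestors of 004d162: {004d162, 077f613, 4bbc9d0, 8a7bab7}.
Common ancestors: {077f613, 4bbc9d0, 8a7bab7}.
Among these, 077f613 is not an ancestor of any other common ancestor — it is the merge base.

077f613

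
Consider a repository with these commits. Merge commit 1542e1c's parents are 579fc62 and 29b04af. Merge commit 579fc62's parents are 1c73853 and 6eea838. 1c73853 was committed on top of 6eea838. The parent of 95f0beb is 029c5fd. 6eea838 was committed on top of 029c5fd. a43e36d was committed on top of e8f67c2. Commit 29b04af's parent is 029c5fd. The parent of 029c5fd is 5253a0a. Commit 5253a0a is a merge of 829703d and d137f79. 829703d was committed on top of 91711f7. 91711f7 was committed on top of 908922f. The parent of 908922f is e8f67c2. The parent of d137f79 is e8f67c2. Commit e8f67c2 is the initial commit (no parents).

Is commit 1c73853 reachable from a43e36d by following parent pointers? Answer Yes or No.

No

Ancestors of a43e36d: {a43e36d, e8f67c2}.
1c73853 is not in that set, so it is not an ancestor of a43e36d.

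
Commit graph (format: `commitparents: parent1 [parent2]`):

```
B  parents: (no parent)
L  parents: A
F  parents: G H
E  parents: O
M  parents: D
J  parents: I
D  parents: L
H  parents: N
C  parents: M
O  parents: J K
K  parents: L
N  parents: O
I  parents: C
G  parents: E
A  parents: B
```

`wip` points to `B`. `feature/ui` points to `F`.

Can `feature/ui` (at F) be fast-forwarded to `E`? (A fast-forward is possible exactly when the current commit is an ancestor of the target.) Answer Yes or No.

A fast-forward from F to E is possible iff F is an ancestor of E.
Ancestors of E: {A, B, C, D, E, I, J, K, L, M, O}.
F is not among them, so fast-forward is not possible.

No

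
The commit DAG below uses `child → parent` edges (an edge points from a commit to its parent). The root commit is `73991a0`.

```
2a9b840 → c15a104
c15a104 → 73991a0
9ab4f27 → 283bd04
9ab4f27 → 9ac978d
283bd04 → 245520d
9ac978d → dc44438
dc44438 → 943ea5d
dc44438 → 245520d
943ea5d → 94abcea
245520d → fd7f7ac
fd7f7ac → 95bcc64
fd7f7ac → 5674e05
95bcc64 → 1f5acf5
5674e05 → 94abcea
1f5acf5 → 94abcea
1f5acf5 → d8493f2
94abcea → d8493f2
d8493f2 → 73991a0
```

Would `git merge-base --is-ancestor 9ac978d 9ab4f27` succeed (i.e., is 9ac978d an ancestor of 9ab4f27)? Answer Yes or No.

Ancestors of 9ab4f27 (commits reachable by following parents): {1f5acf5, 245520d, 283bd04, 5674e05, 73991a0, 943ea5d, 94abcea, 95bcc64, 9ab4f27, 9ac978d, d8493f2, dc44438, fd7f7ac}.
9ac978d is in that set, so it is an ancestor of 9ab4f27.

Yes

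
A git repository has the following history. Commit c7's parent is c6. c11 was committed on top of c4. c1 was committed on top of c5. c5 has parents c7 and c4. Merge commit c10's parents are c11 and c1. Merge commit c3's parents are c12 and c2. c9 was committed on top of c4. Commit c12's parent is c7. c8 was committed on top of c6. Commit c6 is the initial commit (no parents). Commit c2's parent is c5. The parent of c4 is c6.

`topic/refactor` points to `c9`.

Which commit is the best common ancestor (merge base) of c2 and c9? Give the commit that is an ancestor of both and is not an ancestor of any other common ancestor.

Ancestors of c2: {c2, c4, c5, c6, c7}.
Ancestors of c9: {c4, c6, c9}.
Common ancestors: {c4, c6}.
Among these, c4 is not an ancestor of any other common ancestor — it is the merge base.

c4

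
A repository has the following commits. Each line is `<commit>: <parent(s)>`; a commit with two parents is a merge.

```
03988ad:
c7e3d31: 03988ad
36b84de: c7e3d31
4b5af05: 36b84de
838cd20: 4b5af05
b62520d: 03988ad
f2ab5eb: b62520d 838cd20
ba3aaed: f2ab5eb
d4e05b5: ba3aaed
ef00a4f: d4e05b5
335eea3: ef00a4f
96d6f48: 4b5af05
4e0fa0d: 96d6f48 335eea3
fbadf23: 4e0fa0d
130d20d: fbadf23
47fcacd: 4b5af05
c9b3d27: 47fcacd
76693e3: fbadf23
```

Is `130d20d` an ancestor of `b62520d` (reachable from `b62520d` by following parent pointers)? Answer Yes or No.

Ancestors of b62520d: {03988ad, b62520d}.
130d20d is not in that set, so it is not an ancestor of b62520d.

No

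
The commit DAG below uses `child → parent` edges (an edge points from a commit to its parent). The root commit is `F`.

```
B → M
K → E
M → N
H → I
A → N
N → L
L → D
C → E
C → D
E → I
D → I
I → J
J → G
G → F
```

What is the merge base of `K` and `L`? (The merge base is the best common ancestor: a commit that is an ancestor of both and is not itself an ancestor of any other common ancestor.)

Ancestors of K: {E, F, G, I, J, K}.
Ancestors of L: {D, F, G, I, J, L}.
Common ancestors: {F, G, I, J}.
Among these, I is not an ancestor of any other common ancestor — it is the merge base.

I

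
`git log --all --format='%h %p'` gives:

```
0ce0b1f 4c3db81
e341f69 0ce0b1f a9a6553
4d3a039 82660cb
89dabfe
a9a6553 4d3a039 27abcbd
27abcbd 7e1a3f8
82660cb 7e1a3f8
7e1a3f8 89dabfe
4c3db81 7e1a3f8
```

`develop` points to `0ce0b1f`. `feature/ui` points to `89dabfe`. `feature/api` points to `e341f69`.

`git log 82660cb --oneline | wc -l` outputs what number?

3

Walking parent pointers from 82660cb: reachable set = {7e1a3f8, 82660cb, 89dabfe}.
That is 3 commits.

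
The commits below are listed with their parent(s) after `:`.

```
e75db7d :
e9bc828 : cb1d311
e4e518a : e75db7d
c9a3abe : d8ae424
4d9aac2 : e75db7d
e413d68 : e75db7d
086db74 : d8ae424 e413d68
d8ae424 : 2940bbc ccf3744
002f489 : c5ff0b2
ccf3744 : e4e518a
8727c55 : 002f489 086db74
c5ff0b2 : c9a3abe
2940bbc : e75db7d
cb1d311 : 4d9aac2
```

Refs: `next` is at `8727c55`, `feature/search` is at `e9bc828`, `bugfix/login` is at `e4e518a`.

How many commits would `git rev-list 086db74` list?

Walking parent pointers from 086db74: reachable set = {086db74, 2940bbc, ccf3744, d8ae424, e413d68, e4e518a, e75db7d}.
That is 7 commits.

7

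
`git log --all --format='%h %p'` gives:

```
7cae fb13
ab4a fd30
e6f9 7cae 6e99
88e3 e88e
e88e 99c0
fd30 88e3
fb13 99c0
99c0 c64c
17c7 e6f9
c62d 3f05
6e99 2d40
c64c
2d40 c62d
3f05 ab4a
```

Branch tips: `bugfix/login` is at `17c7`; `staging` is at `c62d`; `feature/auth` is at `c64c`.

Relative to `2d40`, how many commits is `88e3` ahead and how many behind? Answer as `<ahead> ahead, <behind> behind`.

Reachable from 88e3: {88e3, 99c0, c64c, e88e}.
Reachable from 2d40: {2d40, 3f05, 88e3, 99c0, ab4a, c62d, c64c, e88e, fd30}.
Only in 88e3's history (ahead): {} — 0.
Only in 2d40's history (behind): {2d40, 3f05, ab4a, c62d, fd30} — 5.

0 ahead, 5 behind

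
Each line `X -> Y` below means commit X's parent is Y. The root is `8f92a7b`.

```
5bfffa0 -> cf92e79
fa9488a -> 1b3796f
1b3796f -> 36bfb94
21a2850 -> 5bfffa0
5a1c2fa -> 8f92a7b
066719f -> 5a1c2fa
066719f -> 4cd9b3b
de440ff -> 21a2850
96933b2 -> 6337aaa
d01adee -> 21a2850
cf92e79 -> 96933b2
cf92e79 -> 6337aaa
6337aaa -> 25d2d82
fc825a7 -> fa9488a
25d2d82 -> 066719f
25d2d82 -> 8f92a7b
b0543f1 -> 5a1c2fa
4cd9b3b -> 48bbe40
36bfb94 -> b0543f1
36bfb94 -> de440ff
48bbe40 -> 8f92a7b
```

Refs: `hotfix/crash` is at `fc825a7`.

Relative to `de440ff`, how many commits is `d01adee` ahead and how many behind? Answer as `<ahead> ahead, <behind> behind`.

Reachable from d01adee: {066719f, 21a2850, 25d2d82, 48bbe40, 4cd9b3b, 5a1c2fa, 5bfffa0, 6337aaa, 8f92a7b, 96933b2, cf92e79, d01adee}.
Reachable from de440ff: {066719f, 21a2850, 25d2d82, 48bbe40, 4cd9b3b, 5a1c2fa, 5bfffa0, 6337aaa, 8f92a7b, 96933b2, cf92e79, de440ff}.
Only in d01adee's history (ahead): {d01adee} — 1.
Only in de440ff's history (behind): {de440ff} — 1.

1 ahead, 1 behind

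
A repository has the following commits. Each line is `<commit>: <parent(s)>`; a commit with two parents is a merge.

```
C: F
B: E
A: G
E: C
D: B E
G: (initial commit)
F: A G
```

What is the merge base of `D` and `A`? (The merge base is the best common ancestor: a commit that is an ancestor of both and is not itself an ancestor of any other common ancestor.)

A

Ancestors of D: {A, B, C, D, E, F, G}.
Ancestors of A: {A, G}.
Common ancestors: {A, G}.
Among these, A is not an ancestor of any other common ancestor — it is the merge base.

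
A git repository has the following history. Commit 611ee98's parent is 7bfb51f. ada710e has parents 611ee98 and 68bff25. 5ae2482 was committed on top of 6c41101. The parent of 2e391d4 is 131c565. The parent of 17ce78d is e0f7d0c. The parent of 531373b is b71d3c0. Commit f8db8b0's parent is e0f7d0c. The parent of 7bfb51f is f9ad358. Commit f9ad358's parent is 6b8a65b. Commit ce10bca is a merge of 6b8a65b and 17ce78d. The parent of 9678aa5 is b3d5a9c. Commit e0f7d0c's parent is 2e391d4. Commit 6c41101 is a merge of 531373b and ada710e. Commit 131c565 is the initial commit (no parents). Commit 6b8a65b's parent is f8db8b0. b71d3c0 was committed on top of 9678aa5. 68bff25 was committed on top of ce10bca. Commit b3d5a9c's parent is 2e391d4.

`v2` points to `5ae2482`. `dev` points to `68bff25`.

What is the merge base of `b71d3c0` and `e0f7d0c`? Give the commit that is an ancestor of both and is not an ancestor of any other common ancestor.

Ancestors of b71d3c0: {131c565, 2e391d4, 9678aa5, b3d5a9c, b71d3c0}.
Ancestors of e0f7d0c: {131c565, 2e391d4, e0f7d0c}.
Common ancestors: {131c565, 2e391d4}.
Among these, 2e391d4 is not an ancestor of any other common ancestor — it is the merge base.

2e391d4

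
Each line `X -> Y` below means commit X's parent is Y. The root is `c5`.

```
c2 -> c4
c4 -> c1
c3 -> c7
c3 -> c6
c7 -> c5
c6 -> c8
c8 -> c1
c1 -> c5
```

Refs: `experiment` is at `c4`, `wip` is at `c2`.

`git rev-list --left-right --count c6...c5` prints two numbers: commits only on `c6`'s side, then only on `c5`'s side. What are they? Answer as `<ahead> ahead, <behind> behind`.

Reachable from c6: {c1, c5, c6, c8}.
Reachable from c5: {c5}.
Only in c6's history (ahead): {c1, c6, c8} — 3.
Only in c5's history (behind): {} — 0.

3 ahead, 0 behind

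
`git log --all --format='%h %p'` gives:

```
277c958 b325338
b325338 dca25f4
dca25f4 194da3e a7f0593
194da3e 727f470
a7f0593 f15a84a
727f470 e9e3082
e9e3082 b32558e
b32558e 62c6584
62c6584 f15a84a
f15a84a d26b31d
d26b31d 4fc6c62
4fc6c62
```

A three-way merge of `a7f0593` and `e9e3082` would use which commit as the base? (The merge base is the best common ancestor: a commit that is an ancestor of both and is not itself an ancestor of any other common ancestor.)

Ancestors of a7f0593: {4fc6c62, a7f0593, d26b31d, f15a84a}.
Ancestors of e9e3082: {4fc6c62, 62c6584, b32558e, d26b31d, e9e3082, f15a84a}.
Common ancestors: {4fc6c62, d26b31d, f15a84a}.
Among these, f15a84a is not an ancestor of any other common ancestor — it is the merge base.

f15a84a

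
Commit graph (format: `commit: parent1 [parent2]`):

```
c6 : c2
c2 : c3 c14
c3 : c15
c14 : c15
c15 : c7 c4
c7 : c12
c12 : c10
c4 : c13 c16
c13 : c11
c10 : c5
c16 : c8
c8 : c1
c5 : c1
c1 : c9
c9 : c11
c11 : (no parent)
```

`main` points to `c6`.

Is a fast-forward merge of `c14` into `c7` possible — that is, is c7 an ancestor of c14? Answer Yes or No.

A fast-forward from c7 to c14 is possible iff c7 is an ancestor of c14.
Ancestors of c14: {c1, c10, c11, c12, c13, c14, c15, c16, c4, c5, c7, c8, c9}.
c7 is among them, so fast-forward is possible.

Yes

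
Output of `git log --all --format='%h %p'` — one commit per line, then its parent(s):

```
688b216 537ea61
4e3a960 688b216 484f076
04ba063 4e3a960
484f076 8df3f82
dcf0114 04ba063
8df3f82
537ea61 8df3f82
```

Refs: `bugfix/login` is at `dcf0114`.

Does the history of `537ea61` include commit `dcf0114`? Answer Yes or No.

Ancestors of 537ea61: {537ea61, 8df3f82}.
dcf0114 is not in that set, so it is not an ancestor of 537ea61.

No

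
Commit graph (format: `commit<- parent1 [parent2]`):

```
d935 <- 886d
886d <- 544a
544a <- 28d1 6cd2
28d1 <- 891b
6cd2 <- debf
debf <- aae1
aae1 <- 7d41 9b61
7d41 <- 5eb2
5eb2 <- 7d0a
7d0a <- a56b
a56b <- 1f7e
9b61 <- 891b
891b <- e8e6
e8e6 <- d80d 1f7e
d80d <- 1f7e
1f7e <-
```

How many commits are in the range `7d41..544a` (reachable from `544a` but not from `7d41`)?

Reachable from 544a: {1f7e, 28d1, 544a, 5eb2, 6cd2, 7d0a, 7d41, 891b, 9b61, a56b, aae1, d80d, debf, e8e6}.
Reachable from 7d41: {1f7e, 5eb2, 7d0a, 7d41, a56b}.
In 544a's history but not 7d41's: {28d1, 544a, 6cd2, 891b, 9b61, aae1, d80d, debf, e8e6} — 9 commits.

9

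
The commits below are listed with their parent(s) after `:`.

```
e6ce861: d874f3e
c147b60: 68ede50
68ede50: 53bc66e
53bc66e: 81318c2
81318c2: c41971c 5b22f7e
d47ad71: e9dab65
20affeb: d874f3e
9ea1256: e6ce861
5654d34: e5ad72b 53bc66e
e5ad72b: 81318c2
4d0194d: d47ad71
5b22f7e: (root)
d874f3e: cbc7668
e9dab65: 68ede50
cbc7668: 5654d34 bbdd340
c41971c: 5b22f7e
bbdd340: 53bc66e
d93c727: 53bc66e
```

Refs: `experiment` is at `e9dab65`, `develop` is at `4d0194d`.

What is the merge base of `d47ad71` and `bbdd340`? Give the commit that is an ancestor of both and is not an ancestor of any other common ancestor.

53bc66e

Ancestors of d47ad71: {53bc66e, 5b22f7e, 68ede50, 81318c2, c41971c, d47ad71, e9dab65}.
Ancestors of bbdd340: {53bc66e, 5b22f7e, 81318c2, bbdd340, c41971c}.
Common ancestors: {53bc66e, 5b22f7e, 81318c2, c41971c}.
Among these, 53bc66e is not an ancestor of any other common ancestor — it is the merge base.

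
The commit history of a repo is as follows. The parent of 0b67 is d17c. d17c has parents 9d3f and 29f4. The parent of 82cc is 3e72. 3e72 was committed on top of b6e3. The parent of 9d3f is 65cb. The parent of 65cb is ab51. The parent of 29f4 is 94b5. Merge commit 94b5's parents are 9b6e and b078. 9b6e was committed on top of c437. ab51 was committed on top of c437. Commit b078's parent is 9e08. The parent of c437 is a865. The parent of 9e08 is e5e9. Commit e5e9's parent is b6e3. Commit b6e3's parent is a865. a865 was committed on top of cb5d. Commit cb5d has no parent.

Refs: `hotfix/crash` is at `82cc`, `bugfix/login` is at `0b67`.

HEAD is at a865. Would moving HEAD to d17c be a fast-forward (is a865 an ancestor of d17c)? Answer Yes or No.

A fast-forward from a865 to d17c is possible iff a865 is an ancestor of d17c.
Ancestors of d17c: {29f4, 65cb, 94b5, 9b6e, 9d3f, 9e08, a865, ab51, b078, b6e3, c437, cb5d, d17c, e5e9}.
a865 is among them, so fast-forward is possible.

Yes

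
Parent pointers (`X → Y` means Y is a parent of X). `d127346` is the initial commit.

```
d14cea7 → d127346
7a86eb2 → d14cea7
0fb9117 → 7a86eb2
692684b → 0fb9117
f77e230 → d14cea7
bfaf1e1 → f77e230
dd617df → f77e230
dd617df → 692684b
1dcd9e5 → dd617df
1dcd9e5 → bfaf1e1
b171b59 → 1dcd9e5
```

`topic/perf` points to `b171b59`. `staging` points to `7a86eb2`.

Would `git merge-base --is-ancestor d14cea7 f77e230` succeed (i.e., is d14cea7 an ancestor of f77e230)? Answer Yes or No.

Ancestors of f77e230 (commits reachable by following parents): {d127346, d14cea7, f77e230}.
d14cea7 is in that set, so it is an ancestor of f77e230.

Yes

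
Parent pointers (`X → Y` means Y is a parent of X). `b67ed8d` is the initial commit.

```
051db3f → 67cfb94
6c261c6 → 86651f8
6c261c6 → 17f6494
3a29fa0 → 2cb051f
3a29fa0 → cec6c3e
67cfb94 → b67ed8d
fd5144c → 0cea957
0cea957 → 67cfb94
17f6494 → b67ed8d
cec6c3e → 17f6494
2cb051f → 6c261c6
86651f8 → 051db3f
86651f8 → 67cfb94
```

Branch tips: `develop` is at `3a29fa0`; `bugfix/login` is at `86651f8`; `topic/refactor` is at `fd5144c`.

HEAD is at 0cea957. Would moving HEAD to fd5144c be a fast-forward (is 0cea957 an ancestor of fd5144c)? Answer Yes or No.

A fast-forward from 0cea957 to fd5144c is possible iff 0cea957 is an ancestor of fd5144c.
Ancestors of fd5144c: {0cea957, 67cfb94, b67ed8d, fd5144c}.
0cea957 is among them, so fast-forward is possible.

Yes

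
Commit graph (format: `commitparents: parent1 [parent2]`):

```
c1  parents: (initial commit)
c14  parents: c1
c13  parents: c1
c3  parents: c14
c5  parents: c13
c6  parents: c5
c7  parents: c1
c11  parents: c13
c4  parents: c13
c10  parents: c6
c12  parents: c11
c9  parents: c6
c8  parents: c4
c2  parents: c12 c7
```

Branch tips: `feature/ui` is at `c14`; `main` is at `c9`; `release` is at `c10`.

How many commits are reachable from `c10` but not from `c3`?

4

Reachable from c10: {c1, c10, c13, c5, c6}.
Reachable from c3: {c1, c14, c3}.
In c10's history but not c3's: {c10, c13, c5, c6} — 4 commits.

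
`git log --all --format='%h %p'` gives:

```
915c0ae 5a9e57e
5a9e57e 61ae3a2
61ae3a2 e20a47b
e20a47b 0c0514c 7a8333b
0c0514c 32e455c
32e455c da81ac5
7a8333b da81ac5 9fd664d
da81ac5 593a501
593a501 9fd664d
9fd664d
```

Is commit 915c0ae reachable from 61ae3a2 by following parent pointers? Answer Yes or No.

Ancestors of 61ae3a2: {0c0514c, 32e455c, 593a501, 61ae3a2, 7a8333b, 9fd664d, da81ac5, e20a47b}.
915c0ae is not in that set, so it is not an ancestor of 61ae3a2.

No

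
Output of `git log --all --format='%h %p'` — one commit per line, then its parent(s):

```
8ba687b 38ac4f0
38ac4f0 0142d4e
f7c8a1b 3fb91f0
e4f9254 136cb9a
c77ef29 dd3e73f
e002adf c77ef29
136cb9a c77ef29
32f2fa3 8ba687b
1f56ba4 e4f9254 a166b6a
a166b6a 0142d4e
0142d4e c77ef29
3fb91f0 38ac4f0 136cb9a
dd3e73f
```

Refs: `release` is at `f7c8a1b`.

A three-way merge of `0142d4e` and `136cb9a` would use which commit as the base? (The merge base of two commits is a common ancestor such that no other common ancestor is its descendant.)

Ancestors of 0142d4e: {0142d4e, c77ef29, dd3e73f}.
Ancestors of 136cb9a: {136cb9a, c77ef29, dd3e73f}.
Common ancestors: {c77ef29, dd3e73f}.
Among these, c77ef29 is not an ancestor of any other common ancestor — it is the merge base.

c77ef29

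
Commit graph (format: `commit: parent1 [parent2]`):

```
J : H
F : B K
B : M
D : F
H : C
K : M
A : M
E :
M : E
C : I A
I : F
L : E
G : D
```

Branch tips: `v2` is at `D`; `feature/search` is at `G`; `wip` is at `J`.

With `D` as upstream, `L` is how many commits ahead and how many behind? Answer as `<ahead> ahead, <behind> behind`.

1 ahead, 5 behind

Reachable from L: {E, L}.
Reachable from D: {B, D, E, F, K, M}.
Only in L's history (ahead): {L} — 1.
Only in D's history (behind): {B, D, F, K, M} — 5.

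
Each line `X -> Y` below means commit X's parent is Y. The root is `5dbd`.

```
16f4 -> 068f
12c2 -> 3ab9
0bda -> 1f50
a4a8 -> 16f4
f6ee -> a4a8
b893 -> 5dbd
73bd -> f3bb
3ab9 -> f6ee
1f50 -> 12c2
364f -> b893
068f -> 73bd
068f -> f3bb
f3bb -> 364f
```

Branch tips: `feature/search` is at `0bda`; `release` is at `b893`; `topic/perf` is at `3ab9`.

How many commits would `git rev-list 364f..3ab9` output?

7

Reachable from 3ab9: {068f, 16f4, 364f, 3ab9, 5dbd, 73bd, a4a8, b893, f3bb, f6ee}.
Reachable from 364f: {364f, 5dbd, b893}.
In 3ab9's history but not 364f's: {068f, 16f4, 3ab9, 73bd, a4a8, f3bb, f6ee} — 7 commits.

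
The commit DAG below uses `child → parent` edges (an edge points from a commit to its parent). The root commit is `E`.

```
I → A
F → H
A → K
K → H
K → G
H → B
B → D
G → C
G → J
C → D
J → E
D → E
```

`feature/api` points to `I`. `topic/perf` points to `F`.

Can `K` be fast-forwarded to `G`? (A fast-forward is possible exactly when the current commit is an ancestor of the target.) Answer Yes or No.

No

A fast-forward from K to G is possible iff K is an ancestor of G.
Ancestors of G: {C, D, E, G, J}.
K is not among them, so fast-forward is not possible.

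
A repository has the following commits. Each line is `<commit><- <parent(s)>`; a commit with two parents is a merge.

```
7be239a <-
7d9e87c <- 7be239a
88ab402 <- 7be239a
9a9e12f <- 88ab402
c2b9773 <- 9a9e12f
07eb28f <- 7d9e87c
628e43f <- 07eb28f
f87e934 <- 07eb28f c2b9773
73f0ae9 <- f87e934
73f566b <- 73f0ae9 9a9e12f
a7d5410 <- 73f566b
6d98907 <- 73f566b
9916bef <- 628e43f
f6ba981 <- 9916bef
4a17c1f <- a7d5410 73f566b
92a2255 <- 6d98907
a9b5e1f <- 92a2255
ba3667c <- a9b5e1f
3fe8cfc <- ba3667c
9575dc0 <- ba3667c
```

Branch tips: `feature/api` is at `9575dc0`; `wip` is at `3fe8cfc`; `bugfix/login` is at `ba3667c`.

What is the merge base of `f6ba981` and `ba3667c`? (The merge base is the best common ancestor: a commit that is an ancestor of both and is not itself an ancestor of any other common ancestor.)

Ancestors of f6ba981: {07eb28f, 628e43f, 7be239a, 7d9e87c, 9916bef, f6ba981}.
Ancestors of ba3667c: {07eb28f, 6d98907, 73f0ae9, 73f566b, 7be239a, 7d9e87c, 88ab402, 92a2255, 9a9e12f, a9b5e1f, ba3667c, c2b9773, f87e934}.
Common ancestors: {07eb28f, 7be239a, 7d9e87c}.
Among these, 07eb28f is not an ancestor of any other common ancestor — it is the merge base.

07eb28f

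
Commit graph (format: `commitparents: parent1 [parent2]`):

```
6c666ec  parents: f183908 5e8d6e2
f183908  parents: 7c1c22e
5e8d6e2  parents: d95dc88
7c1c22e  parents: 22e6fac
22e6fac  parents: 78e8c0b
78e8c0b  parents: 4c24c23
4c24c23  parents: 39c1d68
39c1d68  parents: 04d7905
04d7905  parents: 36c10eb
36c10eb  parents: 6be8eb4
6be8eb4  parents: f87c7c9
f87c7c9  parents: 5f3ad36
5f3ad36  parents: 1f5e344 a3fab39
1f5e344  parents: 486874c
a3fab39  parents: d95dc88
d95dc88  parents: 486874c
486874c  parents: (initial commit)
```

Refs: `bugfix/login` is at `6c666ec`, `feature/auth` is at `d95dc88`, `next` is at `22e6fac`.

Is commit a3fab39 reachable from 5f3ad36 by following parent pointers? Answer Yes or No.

Ancestors of 5f3ad36 (commits reachable by following parents): {1f5e344, 486874c, 5f3ad36, a3fab39, d95dc88}.
a3fab39 is in that set, so it is an ancestor of 5f3ad36.

Yes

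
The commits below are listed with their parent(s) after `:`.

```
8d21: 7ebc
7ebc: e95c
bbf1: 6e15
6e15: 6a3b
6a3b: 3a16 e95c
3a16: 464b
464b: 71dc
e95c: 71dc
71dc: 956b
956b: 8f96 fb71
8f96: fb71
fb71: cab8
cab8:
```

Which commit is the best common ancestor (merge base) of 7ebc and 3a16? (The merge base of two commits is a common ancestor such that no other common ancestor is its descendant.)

Ancestors of 7ebc: {71dc, 7ebc, 8f96, 956b, cab8, e95c, fb71}.
Ancestors of 3a16: {3a16, 464b, 71dc, 8f96, 956b, cab8, fb71}.
Common ancestors: {71dc, 8f96, 956b, cab8, fb71}.
Among these, 71dc is not an ancestor of any other common ancestor — it is the merge base.

71dc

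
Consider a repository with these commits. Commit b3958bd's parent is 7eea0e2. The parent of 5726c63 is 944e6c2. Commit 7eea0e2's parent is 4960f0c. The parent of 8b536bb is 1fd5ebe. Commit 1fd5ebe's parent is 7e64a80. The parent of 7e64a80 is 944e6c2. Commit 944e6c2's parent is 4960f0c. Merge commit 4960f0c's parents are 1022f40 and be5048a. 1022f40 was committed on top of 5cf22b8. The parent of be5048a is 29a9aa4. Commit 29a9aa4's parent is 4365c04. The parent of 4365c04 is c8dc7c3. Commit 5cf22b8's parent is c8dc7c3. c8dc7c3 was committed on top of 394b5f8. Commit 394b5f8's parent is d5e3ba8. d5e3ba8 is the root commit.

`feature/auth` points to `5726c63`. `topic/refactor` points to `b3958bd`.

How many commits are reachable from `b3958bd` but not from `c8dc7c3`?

Reachable from b3958bd: {1022f40, 29a9aa4, 394b5f8, 4365c04, 4960f0c, 5cf22b8, 7eea0e2, b3958bd, be5048a, c8dc7c3, d5e3ba8}.
Reachable from c8dc7c3: {394b5f8, c8dc7c3, d5e3ba8}.
In b3958bd's history but not c8dc7c3's: {1022f40, 29a9aa4, 4365c04, 4960f0c, 5cf22b8, 7eea0e2, b3958bd, be5048a} — 8 commits.

8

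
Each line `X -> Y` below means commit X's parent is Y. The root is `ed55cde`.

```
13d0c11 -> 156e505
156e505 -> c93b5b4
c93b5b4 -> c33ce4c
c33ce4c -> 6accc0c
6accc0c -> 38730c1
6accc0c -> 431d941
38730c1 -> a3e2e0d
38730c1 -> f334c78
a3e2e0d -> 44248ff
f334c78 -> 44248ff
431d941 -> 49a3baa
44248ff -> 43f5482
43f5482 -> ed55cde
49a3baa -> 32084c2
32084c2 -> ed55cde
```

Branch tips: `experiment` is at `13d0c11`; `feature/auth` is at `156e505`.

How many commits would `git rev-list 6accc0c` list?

Walking parent pointers from 6accc0c: reachable set = {32084c2, 38730c1, 431d941, 43f5482, 44248ff, 49a3baa, 6accc0c, a3e2e0d, ed55cde, f334c78}.
That is 10 commits.

10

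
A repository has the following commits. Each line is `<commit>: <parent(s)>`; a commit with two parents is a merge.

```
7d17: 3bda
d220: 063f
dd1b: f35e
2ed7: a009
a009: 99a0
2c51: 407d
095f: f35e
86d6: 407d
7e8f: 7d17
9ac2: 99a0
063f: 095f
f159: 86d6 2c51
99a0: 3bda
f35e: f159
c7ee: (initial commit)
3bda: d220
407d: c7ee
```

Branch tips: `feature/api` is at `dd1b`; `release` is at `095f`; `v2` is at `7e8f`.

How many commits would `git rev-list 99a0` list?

11

Walking parent pointers from 99a0: reachable set = {063f, 095f, 2c51, 3bda, 407d, 86d6, 99a0, c7ee, d220, f159, f35e}.
That is 11 commits.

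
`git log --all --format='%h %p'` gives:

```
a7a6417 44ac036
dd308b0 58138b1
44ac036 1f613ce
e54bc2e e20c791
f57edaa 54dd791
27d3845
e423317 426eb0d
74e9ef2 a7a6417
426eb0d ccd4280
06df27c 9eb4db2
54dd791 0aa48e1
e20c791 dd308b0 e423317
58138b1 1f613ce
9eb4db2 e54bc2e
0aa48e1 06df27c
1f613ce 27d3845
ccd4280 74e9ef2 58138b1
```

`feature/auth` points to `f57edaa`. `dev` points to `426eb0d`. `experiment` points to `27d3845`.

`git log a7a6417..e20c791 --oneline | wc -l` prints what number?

7

Reachable from e20c791: {1f613ce, 27d3845, 426eb0d, 44ac036, 58138b1, 74e9ef2, a7a6417, ccd4280, dd308b0, e20c791, e423317}.
Reachable from a7a6417: {1f613ce, 27d3845, 44ac036, a7a6417}.
In e20c791's history but not a7a6417's: {426eb0d, 58138b1, 74e9ef2, ccd4280, dd308b0, e20c791, e423317} — 7 commits.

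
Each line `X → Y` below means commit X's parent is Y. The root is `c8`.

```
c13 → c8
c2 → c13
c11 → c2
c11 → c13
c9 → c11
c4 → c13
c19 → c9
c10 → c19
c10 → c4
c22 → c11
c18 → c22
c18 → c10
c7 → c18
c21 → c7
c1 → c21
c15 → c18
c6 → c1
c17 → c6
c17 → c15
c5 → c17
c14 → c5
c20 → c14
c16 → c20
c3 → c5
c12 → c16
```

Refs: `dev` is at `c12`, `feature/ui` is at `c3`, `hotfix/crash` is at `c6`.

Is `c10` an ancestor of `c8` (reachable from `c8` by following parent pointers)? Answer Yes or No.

Ancestors of c8: {c8}.
c10 is not in that set, so it is not an ancestor of c8.

No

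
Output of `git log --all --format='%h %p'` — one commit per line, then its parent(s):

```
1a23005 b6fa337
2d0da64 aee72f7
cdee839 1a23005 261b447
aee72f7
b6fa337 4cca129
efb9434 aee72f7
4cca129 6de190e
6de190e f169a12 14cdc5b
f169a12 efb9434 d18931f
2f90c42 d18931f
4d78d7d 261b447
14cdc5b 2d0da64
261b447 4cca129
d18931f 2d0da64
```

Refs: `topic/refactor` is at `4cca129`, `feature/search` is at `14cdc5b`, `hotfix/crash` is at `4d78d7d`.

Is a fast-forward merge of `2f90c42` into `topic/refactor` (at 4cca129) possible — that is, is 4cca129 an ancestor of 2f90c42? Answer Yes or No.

No

A fast-forward from 4cca129 to 2f90c42 is possible iff 4cca129 is an ancestor of 2f90c42.
Ancestors of 2f90c42: {2d0da64, 2f90c42, aee72f7, d18931f}.
4cca129 is not among them, so fast-forward is not possible.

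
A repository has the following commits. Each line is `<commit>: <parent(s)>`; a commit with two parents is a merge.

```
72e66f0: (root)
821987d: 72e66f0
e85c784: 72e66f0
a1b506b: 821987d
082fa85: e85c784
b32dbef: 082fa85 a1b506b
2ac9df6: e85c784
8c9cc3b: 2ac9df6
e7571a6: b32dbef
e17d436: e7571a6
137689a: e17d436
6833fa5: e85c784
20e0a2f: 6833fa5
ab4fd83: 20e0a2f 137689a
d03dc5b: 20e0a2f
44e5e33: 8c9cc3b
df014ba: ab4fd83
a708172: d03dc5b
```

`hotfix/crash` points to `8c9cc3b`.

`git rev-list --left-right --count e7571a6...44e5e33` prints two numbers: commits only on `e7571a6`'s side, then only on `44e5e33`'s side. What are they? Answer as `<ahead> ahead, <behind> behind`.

Reachable from e7571a6: {082fa85, 72e66f0, 821987d, a1b506b, b32dbef, e7571a6, e85c784}.
Reachable from 44e5e33: {2ac9df6, 44e5e33, 72e66f0, 8c9cc3b, e85c784}.
Only in e7571a6's history (ahead): {082fa85, 821987d, a1b506b, b32dbef, e7571a6} — 5.
Only in 44e5e33's history (behind): {2ac9df6, 44e5e33, 8c9cc3b} — 3.

5 ahead, 3 behind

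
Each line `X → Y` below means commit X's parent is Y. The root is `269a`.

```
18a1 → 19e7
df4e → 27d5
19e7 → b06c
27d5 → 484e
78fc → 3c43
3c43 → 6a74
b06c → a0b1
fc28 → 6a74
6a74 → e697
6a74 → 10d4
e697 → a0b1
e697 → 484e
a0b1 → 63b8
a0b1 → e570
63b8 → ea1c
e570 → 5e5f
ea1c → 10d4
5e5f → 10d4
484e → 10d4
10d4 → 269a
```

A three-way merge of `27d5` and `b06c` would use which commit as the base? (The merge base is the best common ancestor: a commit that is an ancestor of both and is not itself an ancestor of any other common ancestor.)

10d4

Ancestors of 27d5: {10d4, 269a, 27d5, 484e}.
Ancestors of b06c: {10d4, 269a, 5e5f, 63b8, a0b1, b06c, e570, ea1c}.
Common ancestors: {10d4, 269a}.
Among these, 10d4 is not an ancestor of any other common ancestor — it is the merge base.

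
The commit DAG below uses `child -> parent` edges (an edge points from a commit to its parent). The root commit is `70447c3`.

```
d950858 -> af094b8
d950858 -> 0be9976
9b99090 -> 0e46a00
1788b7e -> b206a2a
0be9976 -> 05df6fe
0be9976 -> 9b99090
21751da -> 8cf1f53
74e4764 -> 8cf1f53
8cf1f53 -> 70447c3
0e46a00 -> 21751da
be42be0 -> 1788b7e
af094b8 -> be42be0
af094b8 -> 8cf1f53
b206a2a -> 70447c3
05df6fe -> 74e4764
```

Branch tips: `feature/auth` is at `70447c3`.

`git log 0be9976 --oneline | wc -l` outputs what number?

8

Walking parent pointers from 0be9976: reachable set = {05df6fe, 0be9976, 0e46a00, 21751da, 70447c3, 74e4764, 8cf1f53, 9b99090}.
That is 8 commits.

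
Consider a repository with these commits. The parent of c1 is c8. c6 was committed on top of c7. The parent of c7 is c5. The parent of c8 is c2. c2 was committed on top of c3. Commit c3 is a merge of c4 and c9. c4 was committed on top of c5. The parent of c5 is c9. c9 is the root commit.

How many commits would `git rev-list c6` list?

4

Walking parent pointers from c6: reachable set = {c5, c6, c7, c9}.
That is 4 commits.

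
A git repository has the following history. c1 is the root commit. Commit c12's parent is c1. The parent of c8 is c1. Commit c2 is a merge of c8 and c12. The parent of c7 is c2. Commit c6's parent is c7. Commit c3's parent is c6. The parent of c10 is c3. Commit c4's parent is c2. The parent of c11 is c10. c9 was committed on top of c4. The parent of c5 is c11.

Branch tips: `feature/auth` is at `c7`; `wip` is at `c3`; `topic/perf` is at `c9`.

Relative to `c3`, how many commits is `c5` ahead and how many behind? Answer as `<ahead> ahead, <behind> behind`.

Reachable from c5: {c1, c10, c11, c12, c2, c3, c5, c6, c7, c8}.
Reachable from c3: {c1, c12, c2, c3, c6, c7, c8}.
Only in c5's history (ahead): {c10, c11, c5} — 3.
Only in c3's history (behind): {} — 0.

3 ahead, 0 behind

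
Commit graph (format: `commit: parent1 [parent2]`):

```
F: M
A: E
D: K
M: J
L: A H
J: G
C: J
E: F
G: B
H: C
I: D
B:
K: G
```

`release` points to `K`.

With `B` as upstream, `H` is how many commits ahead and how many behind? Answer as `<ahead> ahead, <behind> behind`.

Reachable from H: {B, C, G, H, J}.
Reachable from B: {B}.
Only in H's history (ahead): {C, G, H, J} — 4.
Only in B's history (behind): {} — 0.

4 ahead, 0 behind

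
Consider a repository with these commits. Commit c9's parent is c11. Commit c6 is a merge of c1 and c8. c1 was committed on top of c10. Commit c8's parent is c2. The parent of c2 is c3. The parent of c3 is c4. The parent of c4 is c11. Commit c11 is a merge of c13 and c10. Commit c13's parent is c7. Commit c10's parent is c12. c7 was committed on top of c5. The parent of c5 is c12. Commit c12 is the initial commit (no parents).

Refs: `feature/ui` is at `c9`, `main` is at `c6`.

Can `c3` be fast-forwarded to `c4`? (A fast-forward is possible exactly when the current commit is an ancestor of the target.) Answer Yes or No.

A fast-forward from c3 to c4 is possible iff c3 is an ancestor of c4.
Ancestors of c4: {c10, c11, c12, c13, c4, c5, c7}.
c3 is not among them, so fast-forward is not possible.

No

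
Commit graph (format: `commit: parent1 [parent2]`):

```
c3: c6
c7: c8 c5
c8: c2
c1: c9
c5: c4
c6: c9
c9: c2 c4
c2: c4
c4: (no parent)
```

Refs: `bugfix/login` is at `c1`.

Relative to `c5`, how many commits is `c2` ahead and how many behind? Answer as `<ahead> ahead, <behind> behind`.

1 ahead, 1 behind

Reachable from c2: {c2, c4}.
Reachable from c5: {c4, c5}.
Only in c2's history (ahead): {c2} — 1.
Only in c5's history (behind): {c5} — 1.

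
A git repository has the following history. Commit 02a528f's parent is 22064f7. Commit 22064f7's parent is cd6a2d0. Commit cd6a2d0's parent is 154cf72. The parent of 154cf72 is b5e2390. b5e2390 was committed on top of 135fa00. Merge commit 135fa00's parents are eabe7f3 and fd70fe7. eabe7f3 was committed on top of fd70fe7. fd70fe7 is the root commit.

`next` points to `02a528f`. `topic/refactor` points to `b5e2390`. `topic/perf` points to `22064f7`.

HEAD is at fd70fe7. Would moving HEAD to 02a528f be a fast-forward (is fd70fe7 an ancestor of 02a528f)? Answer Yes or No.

A fast-forward from fd70fe7 to 02a528f is possible iff fd70fe7 is an ancestor of 02a528f.
Ancestors of 02a528f: {02a528f, 135fa00, 154cf72, 22064f7, b5e2390, cd6a2d0, eabe7f3, fd70fe7}.
fd70fe7 is among them, so fast-forward is possible.

Yes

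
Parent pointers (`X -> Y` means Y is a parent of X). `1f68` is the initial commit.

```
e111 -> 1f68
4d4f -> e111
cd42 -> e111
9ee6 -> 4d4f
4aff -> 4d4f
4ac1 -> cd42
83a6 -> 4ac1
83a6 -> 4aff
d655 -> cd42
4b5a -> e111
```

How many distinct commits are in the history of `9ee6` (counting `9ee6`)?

4

Walking parent pointers from 9ee6: reachable set = {1f68, 4d4f, 9ee6, e111}.
That is 4 commits.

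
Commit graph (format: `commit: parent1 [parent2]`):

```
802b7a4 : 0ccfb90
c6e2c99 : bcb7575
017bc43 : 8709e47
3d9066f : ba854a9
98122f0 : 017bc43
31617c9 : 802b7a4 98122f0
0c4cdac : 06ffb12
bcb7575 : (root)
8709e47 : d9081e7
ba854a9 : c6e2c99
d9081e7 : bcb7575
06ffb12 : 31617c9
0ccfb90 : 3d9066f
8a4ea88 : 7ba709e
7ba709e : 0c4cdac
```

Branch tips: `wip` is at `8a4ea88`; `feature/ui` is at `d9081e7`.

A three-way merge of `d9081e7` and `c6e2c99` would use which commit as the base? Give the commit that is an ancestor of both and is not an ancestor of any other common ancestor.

Ancestors of d9081e7: {bcb7575, d9081e7}.
Ancestors of c6e2c99: {bcb7575, c6e2c99}.
Common ancestors: {bcb7575}.
The only common ancestor is bcb7575, so it is the merge base.

bcb7575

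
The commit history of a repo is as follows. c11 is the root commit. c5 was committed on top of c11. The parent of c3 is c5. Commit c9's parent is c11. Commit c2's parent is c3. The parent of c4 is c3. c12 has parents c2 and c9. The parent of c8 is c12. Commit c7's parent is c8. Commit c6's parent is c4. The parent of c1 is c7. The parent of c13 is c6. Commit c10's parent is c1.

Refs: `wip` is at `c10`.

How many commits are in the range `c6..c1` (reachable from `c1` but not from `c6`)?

Reachable from c1: {c1, c11, c12, c2, c3, c5, c7, c8, c9}.
Reachable from c6: {c11, c3, c4, c5, c6}.
In c1's history but not c6's: {c1, c12, c2, c7, c8, c9} — 6 commits.

6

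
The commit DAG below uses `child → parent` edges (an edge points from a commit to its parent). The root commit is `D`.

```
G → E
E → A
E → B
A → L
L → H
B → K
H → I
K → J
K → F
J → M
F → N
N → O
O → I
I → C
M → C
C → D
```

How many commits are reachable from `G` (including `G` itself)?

15

Walking parent pointers from G: reachable set = {A, B, C, D, E, F, G, H, I, J, K, L, M, N, O}.
That is 15 commits.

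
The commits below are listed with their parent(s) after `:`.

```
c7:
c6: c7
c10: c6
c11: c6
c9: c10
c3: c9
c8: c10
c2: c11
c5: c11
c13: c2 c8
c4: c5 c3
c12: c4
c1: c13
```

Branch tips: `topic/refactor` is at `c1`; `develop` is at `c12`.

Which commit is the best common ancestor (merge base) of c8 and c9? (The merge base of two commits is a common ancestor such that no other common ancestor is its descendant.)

Ancestors of c8: {c10, c6, c7, c8}.
Ancestors of c9: {c10, c6, c7, c9}.
Common ancestors: {c10, c6, c7}.
Among these, c10 is not an ancestor of any other common ancestor — it is the merge base.

c10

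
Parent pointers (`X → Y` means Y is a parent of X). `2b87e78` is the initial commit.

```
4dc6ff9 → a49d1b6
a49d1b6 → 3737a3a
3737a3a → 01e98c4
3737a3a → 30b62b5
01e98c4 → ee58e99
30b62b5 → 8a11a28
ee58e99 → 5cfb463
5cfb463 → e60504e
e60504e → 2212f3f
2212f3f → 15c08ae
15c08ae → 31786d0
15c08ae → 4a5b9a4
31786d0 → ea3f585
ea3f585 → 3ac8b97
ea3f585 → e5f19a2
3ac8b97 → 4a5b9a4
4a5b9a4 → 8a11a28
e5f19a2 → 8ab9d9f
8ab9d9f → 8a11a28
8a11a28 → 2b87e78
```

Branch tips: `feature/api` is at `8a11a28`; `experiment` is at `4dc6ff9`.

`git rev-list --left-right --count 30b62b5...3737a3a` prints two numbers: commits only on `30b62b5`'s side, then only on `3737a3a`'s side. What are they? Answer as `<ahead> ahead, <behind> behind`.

0 ahead, 13 behind

Reachable from 30b62b5: {2b87e78, 30b62b5, 8a11a28}.
Reachable from 3737a3a: {01e98c4, 15c08ae, 2212f3f, 2b87e78, 30b62b5, 31786d0, 3737a3a, 3ac8b97, 4a5b9a4, 5cfb463, 8a11a28, 8ab9d9f, e5f19a2, e60504e, ea3f585, ee58e99}.
Only in 30b62b5's history (ahead): {} — 0.
Only in 3737a3a's history (behind): {01e98c4, 15c08ae, 2212f3f, 31786d0, 3737a3a, 3ac8b97, 4a5b9a4, 5cfb463, 8ab9d9f, e5f19a2, e60504e, ea3f585, ee58e99} — 13.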